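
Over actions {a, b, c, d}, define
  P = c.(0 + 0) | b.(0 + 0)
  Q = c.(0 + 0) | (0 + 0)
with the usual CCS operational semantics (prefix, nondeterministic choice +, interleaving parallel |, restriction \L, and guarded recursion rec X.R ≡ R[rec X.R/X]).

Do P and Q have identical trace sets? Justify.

LTS(P): 4 reachable states
  s0 = c.(0 + 0) | b.(0 + 0) | ··b··> s1, ··c··> s2
  s1 = c.(0 + 0) | (0 + 0) | ··c··> s3
  s2 = (0 + 0) | b.(0 + 0) | ··b··> s3
  s3 = (0 + 0) | (0 + 0) | deadlocked
LTS(Q): 2 reachable states
  t0 = c.(0 + 0) | (0 + 0) | ··c··> t1
  t1 = (0 + 0) | (0 + 0) | deadlocked
Run σ = ⟨b⟩ on P: start {s0}
  after b @ step 1: {s1}
  P completes σ.
Run σ = ⟨b⟩ on Q: start {t0}
  after b @ step 1: ∅ (Q stuck)

traces(P) ≠ traces(Q) — witness ⟨b⟩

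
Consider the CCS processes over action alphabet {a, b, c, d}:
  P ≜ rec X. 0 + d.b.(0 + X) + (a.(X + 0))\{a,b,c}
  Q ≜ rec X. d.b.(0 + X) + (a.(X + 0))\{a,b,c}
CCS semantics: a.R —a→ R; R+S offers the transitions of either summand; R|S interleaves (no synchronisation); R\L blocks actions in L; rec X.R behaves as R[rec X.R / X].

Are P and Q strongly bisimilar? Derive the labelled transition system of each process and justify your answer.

P ~ Q

LTS(P): 3 reachable states
  m0 = rec X. 0 + d.b.(0 + X) + (a.(X + 0))\{a,b,c} → —d→ m1
  m1 = b.(0 + (rec X. 0 + d.b.(0 + X) + (a.(X + 0))\{a,b,c})) → —b→ m2
  m2 = 0 + (rec X. 0 + d.b.(0 + X) + (a.(X + 0))\{a,b,c}) → —d→ m1
LTS(Q): 3 reachable states
  n0 = rec X. d.b.(0 + X) + (a.(X + 0))\{a,b,c} → —d→ n1
  n1 = b.(0 + (rec X. d.b.(0 + X) + (a.(X + 0))\{a,b,c})) → —b→ n2
  n2 = 0 + (rec X. d.b.(0 + X) + (a.(X + 0))\{a,b,c}) → —d→ n1
Bisimilarity quotient blocks:
  B0 = {m0, m2, n0, n2}
  B1 = {m1, n1}
m0 ∈ B0, n0 ∈ B0 → same block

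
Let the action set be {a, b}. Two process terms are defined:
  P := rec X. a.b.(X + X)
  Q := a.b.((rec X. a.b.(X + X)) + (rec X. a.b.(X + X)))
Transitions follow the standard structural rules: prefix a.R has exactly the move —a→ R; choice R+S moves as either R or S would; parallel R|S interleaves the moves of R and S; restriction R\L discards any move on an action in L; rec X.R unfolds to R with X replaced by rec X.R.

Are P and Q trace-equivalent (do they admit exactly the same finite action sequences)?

Reachable graph of P (3 states):
  u0 = rec X. a.b.(X + X) has moves -a-> u1
  u1 = b.((rec X. a.b.(X + X)) + (rec X. a.b.(X + X))) has moves -b-> u2
  u2 = (rec X. a.b.(X + X)) + (rec X. a.b.(X + X)) has moves -a-> u1
Reachable graph of Q (3 states):
  v0 = a.b.((rec X. a.b.(X + X)) + (rec X. a.b.(X + X))) has moves -a-> v1
  v1 = b.((rec X. a.b.(X + X)) + (rec X. a.b.(X + X))) has moves -b-> v2
  v2 = (rec X. a.b.(X + X)) + (rec X. a.b.(X + X)) has moves -a-> v1
Partition-refinement fixed point:
  B0 = {u0, u2, v0, v2}
  B1 = {u1, v1}
u0 ∈ B0, v0 ∈ B0 → same block
Bisimilar ⇒ trace-equivalent.

YES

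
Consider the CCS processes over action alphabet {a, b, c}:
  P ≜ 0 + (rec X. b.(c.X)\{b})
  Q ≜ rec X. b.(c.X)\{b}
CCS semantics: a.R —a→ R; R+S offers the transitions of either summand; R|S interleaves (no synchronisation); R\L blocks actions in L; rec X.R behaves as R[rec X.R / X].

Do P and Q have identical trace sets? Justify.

trace-equivalent

Reachable graph of P (3 states):
  m0 = 0 + (rec X. b.(c.X)\{b}) ⊢ --b--▸ m1
  m1 = (c.(rec X. b.(c.X)\{b}))\{b} ⊢ --c--▸ m2
  m2 = (rec X. b.(c.X)\{b})\{b} ⊢ deadlocked
Reachable graph of Q (3 states):
  n0 = rec X. b.(c.X)\{b} ⊢ --b--▸ n1
  n1 = (c.(rec X. b.(c.X)\{b}))\{b} ⊢ --c--▸ n2
  n2 = (rec X. b.(c.X)\{b})\{b} ⊢ deadlocked
Bisimilarity quotient blocks:
  B0 = {m0, n0}
  B1 = {m1, n1}
  B2 = {m2, n2}
m0 ∈ B0, n0 ∈ B0 → same block
Bisimilar ⇒ trace-equivalent.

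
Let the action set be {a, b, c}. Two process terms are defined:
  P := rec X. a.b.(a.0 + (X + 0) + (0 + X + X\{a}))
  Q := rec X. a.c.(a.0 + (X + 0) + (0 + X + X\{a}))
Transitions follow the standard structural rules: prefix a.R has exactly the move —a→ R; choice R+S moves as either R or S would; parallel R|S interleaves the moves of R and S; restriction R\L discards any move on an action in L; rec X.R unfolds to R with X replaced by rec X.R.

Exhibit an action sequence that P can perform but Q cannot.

LTS(P): 4 reachable states
  p0 = rec X. a.b.(a.0 + (X + 0) + (0 + X + X\{a})) | —a→ p1
  p1 = b.(a.0 + ((rec X. a.b.(a.0 + (X + 0) + (0 + X + X\{a}))) + 0) + (0 + (rec X. a.b.(a.0 + (X + 0) + (0 + X + X\{a}))) + (rec X. a.b.(a.0 + (X + 0) + (0 + X + X\{a})))\{a})) | —b→ p2
  p2 = a.0 + ((rec X. a.b.(a.0 + (X + 0) + (0 + X + X\{a}))) + 0) + (0 + (rec X. a.b.(a.0 + (X + 0) + (0 + X + X\{a}))) + (rec X. a.b.(a.0 + (X + 0) + (0 + X + X\{a})))\{a}) | —a→ p1, —a→ p3
  p3 = 0 | stopped
LTS(Q): 4 reachable states
  q0 = rec X. a.c.(a.0 + (X + 0) + (0 + X + X\{a})) | —a→ q1
  q1 = c.(a.0 + ((rec X. a.c.(a.0 + (X + 0) + (0 + X + X\{a}))) + 0) + (0 + (rec X. a.c.(a.0 + (X + 0) + (0 + X + X\{a}))) + (rec X. a.c.(a.0 + (X + 0) + (0 + X + X\{a})))\{a})) | —c→ q2
  q2 = a.0 + ((rec X. a.c.(a.0 + (X + 0) + (0 + X + X\{a}))) + 0) + (0 + (rec X. a.c.(a.0 + (X + 0) + (0 + X + X\{a}))) + (rec X. a.c.(a.0 + (X + 0) + (0 + X + X\{a})))\{a}) | —a→ q1, —a→ q3
  q3 = 0 | stopped
Executing ab from P (initial set {p0}):
  step 1 (a): {p1}
  step 2 (b): {p2}
  — P admits the full trace.
Executing ab from Q (initial set {q0}):
  step 1 (a): {q1}
  step 2 (b): ∅ (Q stuck)

ab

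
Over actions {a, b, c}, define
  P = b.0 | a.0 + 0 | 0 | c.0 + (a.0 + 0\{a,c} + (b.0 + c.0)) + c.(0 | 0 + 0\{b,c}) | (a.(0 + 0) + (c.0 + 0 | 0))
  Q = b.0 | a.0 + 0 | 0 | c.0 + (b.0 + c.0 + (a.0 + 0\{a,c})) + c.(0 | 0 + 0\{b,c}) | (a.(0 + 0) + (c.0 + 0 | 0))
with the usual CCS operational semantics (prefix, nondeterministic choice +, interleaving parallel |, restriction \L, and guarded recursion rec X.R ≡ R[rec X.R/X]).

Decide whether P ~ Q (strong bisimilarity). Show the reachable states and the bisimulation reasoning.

YES

LTS(P): 11 reachable states
  u0 = b.0 | a.0 + 0 | 0 | c.0 + (a.0 + 0\{a,c} + (b.0 + c.0)) + c.(0 | 0 + 0\{b,c}) | (a.(0 + 0) + (c.0 + 0 | 0)) | ··a··> u1, ··a··> u2, ··a··> u3, ··b··> u1, ··b··> u4, ··c··> u1, ··c··> u5, ··c··> u6, ··c··> u7
  u1 = 0 | ·
  u2 = b.0 | 0 | ··b··> u8
  u3 = c.(0 | 0 + 0\{b,c}) | (0 + 0) | ··c··> u9
  u4 = 0 | a.0 | ··a··> u8
  u5 = (0 | 0 + 0\{b,c}) | (a.(0 + 0) + (c.0 + 0 | 0)) | ··a··> u9, ··c··> u10
  u6 = 0 | 0 | 0 | ·
  u7 = c.(0 | 0 + 0\{b,c}) | 0 | ··c··> u10
  u8 = 0 | 0 | ·
  u9 = (0 | 0 + 0\{b,c}) | (0 + 0) | ·
  u10 = (0 | 0 + 0\{b,c}) | 0 | ·
LTS(Q): 11 reachable states
  v0 = b.0 | a.0 + 0 | 0 | c.0 + (b.0 + c.0 + (a.0 + 0\{a,c})) + c.(0 | 0 + 0\{b,c}) | (a.(0 + 0) + (c.0 + 0 | 0)) | ··a··> v1, ··a··> v2, ··a··> v3, ··b··> v1, ··b··> v4, ··c··> v1, ··c··> v5, ··c··> v6, ··c··> v7
  v1 = 0 | ·
  v2 = b.0 | 0 | ··b··> v8
  v3 = c.(0 | 0 + 0\{b,c}) | (0 + 0) | ··c··> v9
  v4 = 0 | a.0 | ··a··> v8
  v5 = (0 | 0 + 0\{b,c}) | (a.(0 + 0) + (c.0 + 0 | 0)) | ··a··> v9, ··c··> v10
  v6 = 0 | 0 | 0 | ·
  v7 = c.(0 | 0 + 0\{b,c}) | 0 | ··c··> v10
  v8 = 0 | 0 | ·
  v9 = (0 | 0 + 0\{b,c}) | (0 + 0) | ·
  v10 = (0 | 0 + 0\{b,c}) | 0 | ·
Partition-refinement fixed point:
  B0 = {u0, v0}
  B1 = {u1, u10, u6, u8, u9, v1, v10, v6, v8, v9}
  B2 = {u3, u7, v3, v7}
  B3 = {u2, v2}
  B4 = {u5, v5}
  B5 = {u4, v4}
u0 ∈ B0, v0 ∈ B0 → same block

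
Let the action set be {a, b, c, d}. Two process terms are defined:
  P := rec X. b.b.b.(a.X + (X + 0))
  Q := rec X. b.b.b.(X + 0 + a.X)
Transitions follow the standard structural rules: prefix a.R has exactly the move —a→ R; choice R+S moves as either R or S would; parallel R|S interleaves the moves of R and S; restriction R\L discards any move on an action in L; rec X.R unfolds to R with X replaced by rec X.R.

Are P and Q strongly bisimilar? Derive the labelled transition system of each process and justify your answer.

LTS(P): 4 reachable states
  m0 = rec X. b.b.b.(a.X + (X + 0)) | ··b··> m1
  m1 = b.b.(a.(rec X. b.b.b.(a.X + (X + 0))) + ((rec X. b.b.b.(a.X + (X + 0))) + 0)) | ··b··> m2
  m2 = b.(a.(rec X. b.b.b.(a.X + (X + 0))) + ((rec X. b.b.b.(a.X + (X + 0))) + 0)) | ··b··> m3
  m3 = a.(rec X. b.b.b.(a.X + (X + 0))) + ((rec X. b.b.b.(a.X + (X + 0))) + 0) | ··a··> m0, ··b··> m1
LTS(Q): 4 reachable states
  n0 = rec X. b.b.b.(X + 0 + a.X) | ··b··> n1
  n1 = b.b.((rec X. b.b.b.(X + 0 + a.X)) + 0 + a.(rec X. b.b.b.(X + 0 + a.X))) | ··b··> n2
  n2 = b.((rec X. b.b.b.(X + 0 + a.X)) + 0 + a.(rec X. b.b.b.(X + 0 + a.X))) | ··b··> n3
  n3 = (rec X. b.b.b.(X + 0 + a.X)) + 0 + a.(rec X. b.b.b.(X + 0 + a.X)) | ··a··> n0, ··b··> n1
Coarsest stable partition (strong bisimilarity classes):
  B0 = {m0, n0}
  B1 = {m1, n1}
  B2 = {m2, n2}
  B3 = {m3, n3}
m0 ∈ B0, n0 ∈ B0 → same block

P ~ Q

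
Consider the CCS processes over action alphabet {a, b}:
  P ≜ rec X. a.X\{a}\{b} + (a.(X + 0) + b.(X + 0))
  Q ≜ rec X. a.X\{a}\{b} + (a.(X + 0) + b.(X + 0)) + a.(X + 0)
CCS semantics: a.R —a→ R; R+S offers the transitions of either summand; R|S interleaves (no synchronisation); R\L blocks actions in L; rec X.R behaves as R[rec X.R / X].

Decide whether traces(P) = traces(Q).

traces(P) = traces(Q)

Reachable graph of P (3 states):
  u0 = rec X. a.X\{a}\{b} + (a.(X + 0) + b.(X + 0)) has moves -a-> u1, -a-> u2, -b-> u1
  u1 = (rec X. a.X\{a}\{b} + (a.(X + 0) + b.(X + 0))) + 0 has moves -a-> u1, -a-> u2, -b-> u1
  u2 = (rec X. a.X\{a}\{b} + (a.(X + 0) + b.(X + 0)))\{a}\{b} has moves deadlocked
Reachable graph of Q (3 states):
  v0 = rec X. a.X\{a}\{b} + (a.(X + 0) + b.(X + 0)) + a.(X + 0) has moves -a-> v1, -a-> v2, -b-> v1
  v1 = (rec X. a.X\{a}\{b} + (a.(X + 0) + b.(X + 0)) + a.(X + 0)) + 0 has moves -a-> v1, -a-> v2, -b-> v1
  v2 = (rec X. a.X\{a}\{b} + (a.(X + 0) + b.(X + 0)) + a.(X + 0))\{a}\{b} has moves deadlocked
Bisimilarity quotient blocks:
  B0 = {u0, u1, v0, v1}
  B1 = {u2, v2}
u0 ∈ B0, v0 ∈ B0 → same block
Bisimilar ⇒ trace-equivalent.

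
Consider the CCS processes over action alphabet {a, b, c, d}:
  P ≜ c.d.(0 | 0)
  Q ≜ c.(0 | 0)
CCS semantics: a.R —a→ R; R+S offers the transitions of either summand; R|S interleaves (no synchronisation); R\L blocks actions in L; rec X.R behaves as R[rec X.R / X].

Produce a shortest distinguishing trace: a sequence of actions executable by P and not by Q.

LTS(P): 3 reachable states
  u0 = c.d.(0 | 0) has moves -c-> u1
  u1 = d.(0 | 0) has moves -d-> u2
  u2 = 0 | 0 has moves deadlocked
LTS(Q): 2 reachable states
  v0 = c.(0 | 0) has moves -c-> v1
  v1 = 0 | 0 has moves deadlocked
Run σ = ⟨cd⟩ on P: start {u0}
  step 1 (c): {u1}
  step 2 (d): {u2}
  ✓ P
Run σ = ⟨cd⟩ on Q: start {v0}
  step 1 (c): {v1}
  step 2 (d): no successor for Q

cd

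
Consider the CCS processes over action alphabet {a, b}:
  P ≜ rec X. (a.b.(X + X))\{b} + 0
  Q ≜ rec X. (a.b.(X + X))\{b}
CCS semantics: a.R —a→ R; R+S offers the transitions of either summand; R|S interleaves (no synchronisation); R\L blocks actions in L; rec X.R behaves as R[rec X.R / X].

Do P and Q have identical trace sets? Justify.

trace-equivalent

P's transition system — 2 states:
  m0 = rec X. (a.b.(X + X))\{b} + 0 :: --a--▸ m1
  m1 = (b.((rec X. (a.b.(X + X))\{b} + 0) + (rec X. (a.b.(X + X))\{b} + 0)))\{b} :: ∅
Q's transition system — 2 states:
  n0 = rec X. (a.b.(X + X))\{b} :: --a--▸ n1
  n1 = (b.((rec X. (a.b.(X + X))\{b}) + (rec X. (a.b.(X + X))\{b})))\{b} :: ∅
Bisimilarity quotient blocks:
  B0 = {m0, n0}
  B1 = {m1, n1}
m0 ∈ B0, n0 ∈ B0 → same block
Bisimilar ⇒ trace-equivalent.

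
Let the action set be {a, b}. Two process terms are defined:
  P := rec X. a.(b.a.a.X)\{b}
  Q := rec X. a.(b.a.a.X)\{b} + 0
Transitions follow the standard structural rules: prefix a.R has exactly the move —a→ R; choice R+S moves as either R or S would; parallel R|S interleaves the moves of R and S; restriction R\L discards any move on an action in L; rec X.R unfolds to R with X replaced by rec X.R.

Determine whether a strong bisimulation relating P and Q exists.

P ~ Q

LTS(P): 2 reachable states
  u0 = rec X. a.(b.a.a.X)\{b} has moves =a=> u1
  u1 = (b.a.a.(rec X. a.(b.a.a.X)\{b}))\{b} has moves stopped
LTS(Q): 2 reachable states
  v0 = rec X. a.(b.a.a.X)\{b} + 0 has moves =a=> v1
  v1 = (b.a.a.(rec X. a.(b.a.a.X)\{b} + 0))\{b} has moves stopped
Partition-refinement fixed point:
  B0 = {u0, v0}
  B1 = {u1, v1}
u0 ∈ B0, v0 ∈ B0 → same block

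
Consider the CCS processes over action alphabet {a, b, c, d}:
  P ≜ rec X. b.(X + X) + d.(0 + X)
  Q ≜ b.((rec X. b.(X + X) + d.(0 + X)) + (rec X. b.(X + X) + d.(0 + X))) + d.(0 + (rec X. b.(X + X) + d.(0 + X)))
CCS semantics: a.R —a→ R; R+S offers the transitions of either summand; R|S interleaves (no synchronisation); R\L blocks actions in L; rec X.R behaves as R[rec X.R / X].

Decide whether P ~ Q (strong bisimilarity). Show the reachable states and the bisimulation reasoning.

P's transition system — 3 states:
  m0 = rec X. b.(X + X) + d.(0 + X) → --b--▸ m1, --d--▸ m2
  m1 = (rec X. b.(X + X) + d.(0 + X)) + (rec X. b.(X + X) + d.(0 + X)) → --b--▸ m1, --d--▸ m2
  m2 = 0 + (rec X. b.(X + X) + d.(0 + X)) → --b--▸ m1, --d--▸ m2
Q's transition system — 3 states:
  n0 = b.((rec X. b.(X + X) + d.(0 + X)) + (rec X. b.(X + X) + d.(0 + X))) + d.(0 + (rec X. b.(X + X) + d.(0 + X))) → --b--▸ n1, --d--▸ n2
  n1 = (rec X. b.(X + X) + d.(0 + X)) + (rec X. b.(X + X) + d.(0 + X)) → --b--▸ n1, --d--▸ n2
  n2 = 0 + (rec X. b.(X + X) + d.(0 + X)) → --b--▸ n1, --d--▸ n2
Coarsest stable partition (strong bisimilarity classes):
  B0 = {m0, m1, m2, n0, n1, n2}
m0 ∈ B0, n0 ∈ B0 → same block

YES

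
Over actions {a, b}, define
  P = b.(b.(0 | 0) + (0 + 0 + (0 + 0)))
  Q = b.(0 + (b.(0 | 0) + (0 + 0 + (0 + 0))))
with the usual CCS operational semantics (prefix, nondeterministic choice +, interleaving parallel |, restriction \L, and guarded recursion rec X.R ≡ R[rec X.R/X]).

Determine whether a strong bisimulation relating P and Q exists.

P ~ Q

LTS(P): 3 reachable states
  m0 = b.(b.(0 | 0) + (0 + 0 + (0 + 0))) :: —b→ m1
  m1 = b.(0 | 0) + (0 + 0 + (0 + 0)) :: —b→ m2
  m2 = 0 | 0 :: (no moves)
LTS(Q): 3 reachable states
  n0 = b.(0 + (b.(0 | 0) + (0 + 0 + (0 + 0)))) :: —b→ n1
  n1 = 0 + (b.(0 | 0) + (0 + 0 + (0 + 0))) :: —b→ n2
  n2 = 0 | 0 :: (no moves)
Coarsest stable partition (strong bisimilarity classes):
  B0 = {m0, n0}
  B1 = {m1, n1}
  B2 = {m2, n2}
m0 ∈ B0, n0 ∈ B0 → same block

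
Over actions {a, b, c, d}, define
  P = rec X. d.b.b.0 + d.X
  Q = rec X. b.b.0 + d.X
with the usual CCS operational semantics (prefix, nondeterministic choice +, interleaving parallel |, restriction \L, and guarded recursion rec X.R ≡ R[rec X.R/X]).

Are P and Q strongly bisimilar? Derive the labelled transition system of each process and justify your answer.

P ≁ Q

LTS(P): 4 reachable states
  s0 = rec X. d.b.b.0 + d.X ⊢ --d--▸ s0, --d--▸ s1
  s1 = b.b.0 ⊢ --b--▸ s2
  s2 = b.0 ⊢ --b--▸ s3
  s3 = 0 ⊢ stopped
LTS(Q): 3 reachable states
  t0 = rec X. b.b.0 + d.X ⊢ --b--▸ t1, --d--▸ t0
  t1 = b.0 ⊢ --b--▸ t2
  t2 = 0 ⊢ stopped
Partition-refinement fixed point:
  B0 = {s0}
  B1 = {s1}
  B2 = {s2, t1}
  B3 = {s3, t2}
  B4 = {t0}
s0 ∈ B0, t0 ∈ B4 → different blocks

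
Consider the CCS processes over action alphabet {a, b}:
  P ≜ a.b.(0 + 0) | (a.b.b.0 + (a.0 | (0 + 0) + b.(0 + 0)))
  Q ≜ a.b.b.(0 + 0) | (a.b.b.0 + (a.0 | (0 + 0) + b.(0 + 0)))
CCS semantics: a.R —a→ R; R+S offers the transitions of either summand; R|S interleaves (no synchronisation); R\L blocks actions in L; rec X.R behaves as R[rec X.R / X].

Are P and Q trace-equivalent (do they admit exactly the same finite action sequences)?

P's transition system — 18 states:
  m0 = a.b.(0 + 0) | (a.b.b.0 + (a.0 | (0 + 0) + b.(0 + 0))) ⊢ --a--▸ m1, --a--▸ m2, --a--▸ m3, --b--▸ m4
  m1 = a.b.(0 + 0) | (0 | (0 + 0)) ⊢ --a--▸ m5
  m2 = a.b.(0 + 0) | b.b.0 ⊢ --a--▸ m6, --b--▸ m7
  m3 = b.(0 + 0) | (a.b.b.0 + (a.0 | (0 + 0) + b.(0 + 0))) ⊢ --a--▸ m5, --a--▸ m6, --b--▸ m8, --b--▸ m9
  m4 = a.b.(0 + 0) | (0 + 0) ⊢ --a--▸ m9
  m5 = b.(0 + 0) | (0 | (0 + 0)) ⊢ --b--▸ m10
  m6 = b.(0 + 0) | b.b.0 ⊢ --b--▸ m11, --b--▸ m12
  m7 = a.b.(0 + 0) | b.0 ⊢ --a--▸ m12, --b--▸ m13
  m8 = (0 + 0) | (a.b.b.0 + (a.0 | (0 + 0) + b.(0 + 0))) ⊢ --a--▸ m10, --a--▸ m11, --b--▸ m14
  m9 = b.(0 + 0) | (0 + 0) ⊢ --b--▸ m14
  m10 = (0 + 0) | (0 | (0 + 0)) ⊢ deadlocked
  m11 = (0 + 0) | b.b.0 ⊢ --b--▸ m15
  m12 = b.(0 + 0) | b.0 ⊢ --b--▸ m15, --b--▸ m16
  m13 = a.b.(0 + 0) | 0 ⊢ --a--▸ m16
  m14 = (0 + 0) | (0 + 0) ⊢ deadlocked
  m15 = (0 + 0) | b.0 ⊢ --b--▸ m17
  m16 = b.(0 + 0) | 0 ⊢ --b--▸ m17
  m17 = (0 + 0) | 0 ⊢ deadlocked
Q's transition system — 24 states:
  n0 = a.b.b.(0 + 0) | (a.b.b.0 + (a.0 | (0 + 0) + b.(0 + 0))) ⊢ --a--▸ n1, --a--▸ n2, --a--▸ n3, --b--▸ n4
  n1 = a.b.b.(0 + 0) | (0 | (0 + 0)) ⊢ --a--▸ n5
  n2 = a.b.b.(0 + 0) | b.b.0 ⊢ --a--▸ n6, --b--▸ n7
  n3 = b.b.(0 + 0) | (a.b.b.0 + (a.0 | (0 + 0) + b.(0 + 0))) ⊢ --a--▸ n5, --a--▸ n6, --b--▸ n8, --b--▸ n9
  n4 = a.b.b.(0 + 0) | (0 + 0) ⊢ --a--▸ n9
  n5 = b.b.(0 + 0) | (0 | (0 + 0)) ⊢ --b--▸ n10
  n6 = b.b.(0 + 0) | b.b.0 ⊢ --b--▸ n11, --b--▸ n12
  n7 = a.b.b.(0 + 0) | b.0 ⊢ --a--▸ n12, --b--▸ n13
  n8 = b.(0 + 0) | (a.b.b.0 + (a.0 | (0 + 0) + b.(0 + 0))) ⊢ --a--▸ n10, --a--▸ n11, --b--▸ n14, --b--▸ n15
  n9 = b.b.(0 + 0) | (0 + 0) ⊢ --b--▸ n15
  n10 = b.(0 + 0) | (0 | (0 + 0)) ⊢ --b--▸ n16
  n11 = b.(0 + 0) | b.b.0 ⊢ --b--▸ n17, --b--▸ n18
  n12 = b.b.(0 + 0) | b.0 ⊢ --b--▸ n18, --b--▸ n19
  n13 = a.b.b.(0 + 0) | 0 ⊢ --a--▸ n19
  n14 = (0 + 0) | (a.b.b.0 + (a.0 | (0 + 0) + b.(0 + 0))) ⊢ --a--▸ n16, --a--▸ n17, --b--▸ n20
  n15 = b.(0 + 0) | (0 + 0) ⊢ --b--▸ n20
  n16 = (0 + 0) | (0 | (0 + 0)) ⊢ deadlocked
  n17 = (0 + 0) | b.b.0 ⊢ --b--▸ n21
  n18 = b.(0 + 0) | b.0 ⊢ --b--▸ n21, --b--▸ n22
  n19 = b.b.(0 + 0) | 0 ⊢ --b--▸ n22
  n20 = (0 + 0) | (0 + 0) ⊢ deadlocked
  n21 = (0 + 0) | b.0 ⊢ --b--▸ n23
  n22 = b.(0 + 0) | 0 ⊢ --b--▸ n23
  n23 = (0 + 0) | 0 ⊢ deadlocked
Trace ⟨abbb⟩ through Q, begin at {n0}:
  after a @ step 1: {n1, n2, n3}
  after b @ step 2: {n7, n8, n9}
  after b @ step 3: {n13, n14, n15}
  after b @ step 4: {n20}
  Q completes σ.
Trace ⟨abbb⟩ through P, begin at {m0}:
  after a @ step 1: {m1, m2, m3}
  after b @ step 2: {m7, m8, m9}
  after b @ step 3: {m13, m14}
  after b @ step 4: ∅  — P cannot continue

NO — witness ⟨abbb⟩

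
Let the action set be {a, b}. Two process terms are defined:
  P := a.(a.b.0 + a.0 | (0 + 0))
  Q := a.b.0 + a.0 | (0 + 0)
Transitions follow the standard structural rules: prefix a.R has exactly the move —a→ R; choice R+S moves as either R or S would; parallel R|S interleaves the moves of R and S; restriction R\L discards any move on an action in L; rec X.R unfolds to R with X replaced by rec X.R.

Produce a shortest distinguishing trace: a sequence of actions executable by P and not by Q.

aa

LTS(P): 5 reachable states
  u0 = a.(a.b.0 + a.0 | (0 + 0)) → —a→ u1
  u1 = a.b.0 + a.0 | (0 + 0) → —a→ u2, —a→ u3
  u2 = 0 | (0 + 0) → ∅
  u3 = b.0 → —b→ u4
  u4 = 0 → ∅
LTS(Q): 4 reachable states
  v0 = a.b.0 + a.0 | (0 + 0) → —a→ v1, —a→ v2
  v1 = 0 | (0 + 0) → ∅
  v2 = b.0 → —b→ v3
  v3 = 0 → ∅
Trace ⟨aa⟩ through P, begin at {u0}:
  after a @ step 1: {u1}
  after a @ step 2: {u2, u3}
  P completes σ.
Trace ⟨aa⟩ through Q, begin at {v0}:
  after a @ step 1: {v1, v2}
  after a @ step 2: no successor for Q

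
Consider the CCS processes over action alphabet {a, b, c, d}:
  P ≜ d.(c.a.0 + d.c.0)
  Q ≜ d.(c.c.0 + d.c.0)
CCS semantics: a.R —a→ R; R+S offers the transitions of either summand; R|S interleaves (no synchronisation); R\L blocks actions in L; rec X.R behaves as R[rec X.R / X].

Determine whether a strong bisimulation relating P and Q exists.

Reachable graph of P (5 states):
  m0 = d.(c.a.0 + d.c.0) has moves ··d··> m1
  m1 = c.a.0 + d.c.0 has moves ··c··> m2, ··d··> m3
  m2 = a.0 has moves ··a··> m4
  m3 = c.0 has moves ··c··> m4
  m4 = 0 has moves stopped
Reachable graph of Q (4 states):
  n0 = d.(c.c.0 + d.c.0) has moves ··d··> n1
  n1 = c.c.0 + d.c.0 has moves ··c··> n2, ··d··> n2
  n2 = c.0 has moves ··c··> n3
  n3 = 0 has moves stopped
Bisimilarity quotient blocks:
  B0 = {m0}
  B1 = {m1}
  B2 = {m3, n2}
  B3 = {m4, n3}
  B4 = {m2}
  B5 = {n0}
  B6 = {n1}
m0 ∈ B0, n0 ∈ B5 → different blocks

P ≁ Q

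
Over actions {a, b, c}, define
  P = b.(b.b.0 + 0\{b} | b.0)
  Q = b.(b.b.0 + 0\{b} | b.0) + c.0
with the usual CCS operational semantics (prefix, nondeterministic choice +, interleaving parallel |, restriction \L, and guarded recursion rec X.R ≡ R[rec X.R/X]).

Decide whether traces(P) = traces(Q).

LTS(P): 5 reachable states
  p0 = b.(b.b.0 + 0\{b} | b.0) has moves —b→ p1
  p1 = b.b.0 + 0\{b} | b.0 has moves —b→ p2, —b→ p3
  p2 = 0\{b} | 0 has moves (no moves)
  p3 = b.0 has moves —b→ p4
  p4 = 0 has moves (no moves)
LTS(Q): 5 reachable states
  q0 = b.(b.b.0 + 0\{b} | b.0) + c.0 has moves —b→ q1, —c→ q2
  q1 = b.b.0 + 0\{b} | b.0 has moves —b→ q3, —b→ q4
  q2 = 0 has moves (no moves)
  q3 = 0\{b} | 0 has moves (no moves)
  q4 = b.0 has moves —b→ q2
Trace ⟨c⟩ through Q, begin at {q0}:
  [1] c ⇒ {q2}
  — Q admits the full trace.
Trace ⟨c⟩ through P, begin at {p0}:
  [1] c ⇒ ∅ (P stuck)

trace-distinct — witness ⟨c⟩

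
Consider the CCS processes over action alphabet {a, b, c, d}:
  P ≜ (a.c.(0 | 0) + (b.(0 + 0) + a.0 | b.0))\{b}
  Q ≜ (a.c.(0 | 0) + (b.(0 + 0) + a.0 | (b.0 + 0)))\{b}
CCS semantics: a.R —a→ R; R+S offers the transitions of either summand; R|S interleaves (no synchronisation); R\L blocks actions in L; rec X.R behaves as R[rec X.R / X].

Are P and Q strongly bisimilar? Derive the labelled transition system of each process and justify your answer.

LTS(P): 4 reachable states
  s0 = (a.c.(0 | 0) + (b.(0 + 0) + a.0 | b.0))\{b} | =a=> s1, =a=> s2
  s1 = (0 | b.0)\{b} | ·
  s2 = (c.(0 | 0))\{b} | =c=> s3
  s3 = (0 | 0)\{b} | ·
LTS(Q): 4 reachable states
  t0 = (a.c.(0 | 0) + (b.(0 + 0) + a.0 | (b.0 + 0)))\{b} | =a=> t1, =a=> t2
  t1 = (0 | (b.0 + 0))\{b} | ·
  t2 = (c.(0 | 0))\{b} | =c=> t3
  t3 = (0 | 0)\{b} | ·
Bisimilarity quotient blocks:
  B0 = {s0, t0}
  B1 = {s2, t2}
  B2 = {s1, s3, t1, t3}
s0 ∈ B0, t0 ∈ B0 → same block

YES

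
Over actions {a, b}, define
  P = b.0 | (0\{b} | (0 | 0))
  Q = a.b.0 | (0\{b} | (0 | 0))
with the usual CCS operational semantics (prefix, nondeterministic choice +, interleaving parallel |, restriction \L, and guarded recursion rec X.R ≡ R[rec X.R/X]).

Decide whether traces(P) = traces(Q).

P's transition system — 2 states:
  m0 = b.0 | (0\{b} | (0 | 0)) has moves -b-> m1
  m1 = 0 | (0\{b} | (0 | 0)) has moves ·
Q's transition system — 3 states:
  n0 = a.b.0 | (0\{b} | (0 | 0)) has moves -a-> n1
  n1 = b.0 | (0\{b} | (0 | 0)) has moves -b-> n2
  n2 = 0 | (0\{b} | (0 | 0)) has moves ·
Executing b from P (initial set {m0}):
  after b @ step 1: {m1}
  ✓ P
Executing b from Q (initial set {n0}):
  after b @ step 1: ∅ (Q stuck)

traces(P) ≠ traces(Q) — witness ⟨b⟩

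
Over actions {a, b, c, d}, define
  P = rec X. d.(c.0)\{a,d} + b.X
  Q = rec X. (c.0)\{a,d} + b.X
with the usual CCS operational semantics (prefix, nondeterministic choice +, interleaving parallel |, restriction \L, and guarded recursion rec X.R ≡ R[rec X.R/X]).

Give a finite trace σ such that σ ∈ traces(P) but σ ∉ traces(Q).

LTS(P): 3 reachable states
  s0 = rec X. d.(c.0)\{a,d} + b.X → —b→ s0, —d→ s1
  s1 = (c.0)\{a,d} → —c→ s2
  s2 = 0\{a,d} → stopped
LTS(Q): 2 reachable states
  t0 = rec X. (c.0)\{a,d} + b.X → —b→ t0, —c→ t1
  t1 = 0\{a,d} → stopped
Executing d from P (initial set {s0}):
  step 1 (d): {s1}
  P completes σ.
Executing d from Q (initial set {t0}):
  step 1 (d): ∅ (Q stuck)

d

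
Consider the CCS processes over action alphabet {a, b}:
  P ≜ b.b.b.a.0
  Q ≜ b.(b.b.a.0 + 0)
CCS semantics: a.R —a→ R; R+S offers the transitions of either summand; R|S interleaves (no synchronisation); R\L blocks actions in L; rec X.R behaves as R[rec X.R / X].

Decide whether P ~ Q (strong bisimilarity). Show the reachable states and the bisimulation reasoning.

LTS(P): 5 reachable states
  m0 = b.b.b.a.0 ⊢ =b=> m1
  m1 = b.b.a.0 ⊢ =b=> m2
  m2 = b.a.0 ⊢ =b=> m3
  m3 = a.0 ⊢ =a=> m4
  m4 = 0 ⊢ deadlocked
LTS(Q): 5 reachable states
  n0 = b.(b.b.a.0 + 0) ⊢ =b=> n1
  n1 = b.b.a.0 + 0 ⊢ =b=> n2
  n2 = b.a.0 ⊢ =b=> n3
  n3 = a.0 ⊢ =a=> n4
  n4 = 0 ⊢ deadlocked
Bisimilarity quotient blocks:
  B0 = {m0, n0}
  B1 = {m1, n1}
  B2 = {m2, n2}
  B3 = {m3, n3}
  B4 = {m4, n4}
m0 ∈ B0, n0 ∈ B0 → same block

YES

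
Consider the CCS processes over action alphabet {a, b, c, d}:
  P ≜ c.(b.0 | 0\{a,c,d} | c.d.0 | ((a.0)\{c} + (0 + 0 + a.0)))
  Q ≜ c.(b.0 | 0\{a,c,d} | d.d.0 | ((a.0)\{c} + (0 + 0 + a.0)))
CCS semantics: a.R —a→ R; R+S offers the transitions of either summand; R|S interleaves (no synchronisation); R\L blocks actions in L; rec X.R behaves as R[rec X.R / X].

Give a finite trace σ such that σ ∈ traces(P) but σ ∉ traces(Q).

Reachable graph of P (19 states):
  m0 = c.(b.0 | 0\{a,c,d} | c.d.0 | ((a.0)\{c} + (0 + 0 + a.0))) has moves --c--▸ m1
  m1 = b.0 | 0\{a,c,d} | c.d.0 | ((a.0)\{c} + (0 + 0 + a.0)) has moves --a--▸ m2, --a--▸ m3, --b--▸ m4, --c--▸ m5
  m2 = b.0 | 0\{a,c,d} | c.d.0 | 0 has moves --b--▸ m6, --c--▸ m7
  m3 = b.0 | 0\{a,c,d} | c.d.0 | 0\{c} has moves --b--▸ m8, --c--▸ m9
  m4 = 0 | 0\{a,c,d} | c.d.0 | ((a.0)\{c} + (0 + 0 + a.0)) has moves --a--▸ m6, --a--▸ m8, --c--▸ m10
  m5 = b.0 | 0\{a,c,d} | d.0 | ((a.0)\{c} + (0 + 0 + a.0)) has moves --a--▸ m7, --a--▸ m9, --b--▸ m10, --d--▸ m11
  m6 = 0 | 0\{a,c,d} | c.d.0 | 0 has moves --c--▸ m12
  m7 = b.0 | 0\{a,c,d} | d.0 | 0 has moves --b--▸ m12, --d--▸ m13
  m8 = 0 | 0\{a,c,d} | c.d.0 | 0\{c} has moves --c--▸ m14
  m9 = b.0 | 0\{a,c,d} | d.0 | 0\{c} has moves --b--▸ m14, --d--▸ m15
  m10 = 0 | 0\{a,c,d} | d.0 | ((a.0)\{c} + (0 + 0 + a.0)) has moves --a--▸ m12, --a--▸ m14, --d--▸ m16
  m11 = b.0 | 0\{a,c,d} | 0 | ((a.0)\{c} + (0 + 0 + a.0)) has moves --a--▸ m13, --a--▸ m15, --b--▸ m16
  m12 = 0 | 0\{a,c,d} | d.0 | 0 has moves --d--▸ m17
  m13 = b.0 | 0\{a,c,d} | 0 | 0 has moves --b--▸ m17
  m14 = 0 | 0\{a,c,d} | d.0 | 0\{c} has moves --d--▸ m18
  m15 = b.0 | 0\{a,c,d} | 0 | 0\{c} has moves --b--▸ m18
  m16 = 0 | 0\{a,c,d} | 0 | ((a.0)\{c} + (0 + 0 + a.0)) has moves --a--▸ m17, --a--▸ m18
  m17 = 0 | 0\{a,c,d} | 0 | 0 has moves stopped
  m18 = 0 | 0\{a,c,d} | 0 | 0\{c} has moves stopped
Reachable graph of Q (19 states):
  n0 = c.(b.0 | 0\{a,c,d} | d.d.0 | ((a.0)\{c} + (0 + 0 + a.0))) has moves --c--▸ n1
  n1 = b.0 | 0\{a,c,d} | d.d.0 | ((a.0)\{c} + (0 + 0 + a.0)) has moves --a--▸ n2, --a--▸ n3, --b--▸ n4, --d--▸ n5
  n2 = b.0 | 0\{a,c,d} | d.d.0 | 0 has moves --b--▸ n6, --d--▸ n7
  n3 = b.0 | 0\{a,c,d} | d.d.0 | 0\{c} has moves --b--▸ n8, --d--▸ n9
  n4 = 0 | 0\{a,c,d} | d.d.0 | ((a.0)\{c} + (0 + 0 + a.0)) has moves --a--▸ n6, --a--▸ n8, --d--▸ n10
  n5 = b.0 | 0\{a,c,d} | d.0 | ((a.0)\{c} + (0 + 0 + a.0)) has moves --a--▸ n7, --a--▸ n9, --b--▸ n10, --d--▸ n11
  n6 = 0 | 0\{a,c,d} | d.d.0 | 0 has moves --d--▸ n12
  n7 = b.0 | 0\{a,c,d} | d.0 | 0 has moves --b--▸ n12, --d--▸ n13
  n8 = 0 | 0\{a,c,d} | d.d.0 | 0\{c} has moves --d--▸ n14
  n9 = b.0 | 0\{a,c,d} | d.0 | 0\{c} has moves --b--▸ n14, --d--▸ n15
  n10 = 0 | 0\{a,c,d} | d.0 | ((a.0)\{c} + (0 + 0 + a.0)) has moves --a--▸ n12, --a--▸ n14, --d--▸ n16
  n11 = b.0 | 0\{a,c,d} | 0 | ((a.0)\{c} + (0 + 0 + a.0)) has moves --a--▸ n13, --a--▸ n15, --b--▸ n16
  n12 = 0 | 0\{a,c,d} | d.0 | 0 has moves --d--▸ n17
  n13 = b.0 | 0\{a,c,d} | 0 | 0 has moves --b--▸ n17
  n14 = 0 | 0\{a,c,d} | d.0 | 0\{c} has moves --d--▸ n18
  n15 = b.0 | 0\{a,c,d} | 0 | 0\{c} has moves --b--▸ n18
  n16 = 0 | 0\{a,c,d} | 0 | ((a.0)\{c} + (0 + 0 + a.0)) has moves --a--▸ n17, --a--▸ n18
  n17 = 0 | 0\{a,c,d} | 0 | 0 has moves stopped
  n18 = 0 | 0\{a,c,d} | 0 | 0\{c} has moves stopped
Executing cc from P (initial set {m0}):
  step 1 (c): {m1}
  step 2 (c): {m5}
  P completes σ.
Executing cc from Q (initial set {n0}):
  step 1 (c): {n1}
  step 2 (c): ∅ (Q stuck)

cc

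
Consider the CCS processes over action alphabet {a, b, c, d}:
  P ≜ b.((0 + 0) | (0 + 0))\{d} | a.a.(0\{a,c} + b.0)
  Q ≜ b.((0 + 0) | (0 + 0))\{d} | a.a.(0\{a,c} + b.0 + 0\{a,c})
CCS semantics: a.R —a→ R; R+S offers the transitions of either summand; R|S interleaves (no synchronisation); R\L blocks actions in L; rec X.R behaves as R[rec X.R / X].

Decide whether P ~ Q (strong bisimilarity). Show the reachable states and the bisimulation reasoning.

P ~ Q

P's transition system — 8 states:
  u0 = b.((0 + 0) | (0 + 0))\{d} | a.a.(0\{a,c} + b.0) | ··a··> u1, ··b··> u2
  u1 = b.((0 + 0) | (0 + 0))\{d} | a.(0\{a,c} + b.0) | ··a··> u3, ··b··> u4
  u2 = ((0 + 0) | (0 + 0))\{d} | a.a.(0\{a,c} + b.0) | ··a··> u4
  u3 = b.((0 + 0) | (0 + 0))\{d} | (0\{a,c} + b.0) | ··b··> u5, ··b··> u6
  u4 = ((0 + 0) | (0 + 0))\{d} | a.(0\{a,c} + b.0) | ··a··> u5
  u5 = ((0 + 0) | (0 + 0))\{d} | (0\{a,c} + b.0) | ··b··> u7
  u6 = b.((0 + 0) | (0 + 0))\{d} | 0 | ··b··> u7
  u7 = ((0 + 0) | (0 + 0))\{d} | 0 | stopped
Q's transition system — 8 states:
  v0 = b.((0 + 0) | (0 + 0))\{d} | a.a.(0\{a,c} + b.0 + 0\{a,c}) | ··a··> v1, ··b··> v2
  v1 = b.((0 + 0) | (0 + 0))\{d} | a.(0\{a,c} + b.0 + 0\{a,c}) | ··a··> v3, ··b··> v4
  v2 = ((0 + 0) | (0 + 0))\{d} | a.a.(0\{a,c} + b.0 + 0\{a,c}) | ··a··> v4
  v3 = b.((0 + 0) | (0 + 0))\{d} | (0\{a,c} + b.0 + 0\{a,c}) | ··b··> v5, ··b··> v6
  v4 = ((0 + 0) | (0 + 0))\{d} | a.(0\{a,c} + b.0 + 0\{a,c}) | ··a··> v5
  v5 = ((0 + 0) | (0 + 0))\{d} | (0\{a,c} + b.0 + 0\{a,c}) | ··b··> v7
  v6 = b.((0 + 0) | (0 + 0))\{d} | 0 | ··b··> v7
  v7 = ((0 + 0) | (0 + 0))\{d} | 0 | stopped
Coarsest stable partition (strong bisimilarity classes):
  B0 = {u0, v0}
  B1 = {u1, v1}
  B2 = {u4, v4}
  B3 = {u5, u6, v5, v6}
  B4 = {u7, v7}
  B5 = {u3, v3}
  B6 = {u2, v2}
u0 ∈ B0, v0 ∈ B0 → same block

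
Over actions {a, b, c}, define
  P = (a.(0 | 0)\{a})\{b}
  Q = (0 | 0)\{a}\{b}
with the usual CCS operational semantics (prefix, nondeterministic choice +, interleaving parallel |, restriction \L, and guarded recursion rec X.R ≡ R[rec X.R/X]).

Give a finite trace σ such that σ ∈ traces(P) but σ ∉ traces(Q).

LTS(P): 2 reachable states
  p0 = (a.(0 | 0)\{a})\{b} :: —a→ p1
  p1 = (0 | 0)\{a}\{b} :: (no moves)
LTS(Q): 1 reachable states
  q0 = (0 | 0)\{a}\{b} :: (no moves)
Run σ = ⟨a⟩ on P: start {p0}
  step 1 (a): {p1}
  P completes σ.
Run σ = ⟨a⟩ on Q: start {q0}
  step 1 (a): no successor for Q

a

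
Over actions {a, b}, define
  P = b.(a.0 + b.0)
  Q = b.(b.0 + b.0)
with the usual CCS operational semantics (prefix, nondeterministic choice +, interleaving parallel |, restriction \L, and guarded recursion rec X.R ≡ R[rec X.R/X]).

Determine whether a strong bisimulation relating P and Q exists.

Reachable graph of P (3 states):
  m0 = b.(a.0 + b.0) :: ··b··> m1
  m1 = a.0 + b.0 :: ··a··> m2, ··b··> m2
  m2 = 0 :: stopped
Reachable graph of Q (3 states):
  n0 = b.(b.0 + b.0) :: ··b··> n1
  n1 = b.0 + b.0 :: ··b··> n2
  n2 = 0 :: stopped
Coarsest stable partition (strong bisimilarity classes):
  B0 = {m0}
  B1 = {m1}
  B2 = {m2, n2}
  B3 = {n0}
  B4 = {n1}
m0 ∈ B0, n0 ∈ B3 → different blocks

not bisimilar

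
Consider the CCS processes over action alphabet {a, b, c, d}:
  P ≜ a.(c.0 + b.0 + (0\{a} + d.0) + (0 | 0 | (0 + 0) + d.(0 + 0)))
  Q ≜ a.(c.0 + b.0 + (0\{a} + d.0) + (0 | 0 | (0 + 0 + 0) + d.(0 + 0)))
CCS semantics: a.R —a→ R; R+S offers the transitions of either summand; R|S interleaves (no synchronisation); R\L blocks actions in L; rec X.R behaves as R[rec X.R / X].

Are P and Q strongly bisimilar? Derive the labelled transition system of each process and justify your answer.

P ~ Q

Reachable graph of P (4 states):
  m0 = a.(c.0 + b.0 + (0\{a} + d.0) + (0 | 0 | (0 + 0) + d.(0 + 0))) ⊢ -a-> m1
  m1 = c.0 + b.0 + (0\{a} + d.0) + (0 | 0 | (0 + 0) + d.(0 + 0)) ⊢ -b-> m2, -c-> m2, -d-> m2, -d-> m3
  m2 = 0 ⊢ stopped
  m3 = 0 + 0 ⊢ stopped
Reachable graph of Q (4 states):
  n0 = a.(c.0 + b.0 + (0\{a} + d.0) + (0 | 0 | (0 + 0 + 0) + d.(0 + 0))) ⊢ -a-> n1
  n1 = c.0 + b.0 + (0\{a} + d.0) + (0 | 0 | (0 + 0 + 0) + d.(0 + 0)) ⊢ -b-> n2, -c-> n2, -d-> n2, -d-> n3
  n2 = 0 ⊢ stopped
  n3 = 0 + 0 ⊢ stopped
Bisimilarity quotient blocks:
  B0 = {m0, n0}
  B1 = {m1, n1}
  B2 = {m2, m3, n2, n3}
m0 ∈ B0, n0 ∈ B0 → same block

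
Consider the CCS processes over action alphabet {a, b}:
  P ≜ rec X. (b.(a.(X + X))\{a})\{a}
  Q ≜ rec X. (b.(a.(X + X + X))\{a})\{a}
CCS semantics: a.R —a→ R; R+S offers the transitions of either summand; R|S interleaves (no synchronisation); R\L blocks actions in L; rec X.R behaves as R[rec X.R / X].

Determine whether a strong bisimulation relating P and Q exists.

P's transition system — 2 states:
  u0 = rec X. (b.(a.(X + X))\{a})\{a} | ··b··> u1
  u1 = (a.((rec X. (b.(a.(X + X))\{a})\{a}) + (rec X. (b.(a.(X + X))\{a})\{a})))\{a}\{a} | ·
Q's transition system — 2 states:
  v0 = rec X. (b.(a.(X + X + X))\{a})\{a} | ··b··> v1
  v1 = (a.((rec X. (b.(a.(X + X + X))\{a})\{a}) + (rec X. (b.(a.(X + X + X))\{a})\{a}) + (rec X. (b.(a.(X + X + X))\{a})\{a})))\{a}\{a} | ·
Coarsest stable partition (strong bisimilarity classes):
  B0 = {u0, v0}
  B1 = {u1, v1}
u0 ∈ B0, v0 ∈ B0 → same block

P ~ Q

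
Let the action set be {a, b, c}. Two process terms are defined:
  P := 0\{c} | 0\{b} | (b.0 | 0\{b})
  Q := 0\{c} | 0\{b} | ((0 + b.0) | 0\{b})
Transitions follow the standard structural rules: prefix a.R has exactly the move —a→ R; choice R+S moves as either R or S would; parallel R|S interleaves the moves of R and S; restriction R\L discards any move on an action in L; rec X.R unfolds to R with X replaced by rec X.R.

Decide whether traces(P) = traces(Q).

P's transition system — 2 states:
  m0 = 0\{c} | 0\{b} | (b.0 | 0\{b}) ⊢ ··b··> m1
  m1 = 0\{c} | 0\{b} | (0 | 0\{b}) ⊢ deadlocked
Q's transition system — 2 states:
  n0 = 0\{c} | 0\{b} | ((0 + b.0) | 0\{b}) ⊢ ··b··> n1
  n1 = 0\{c} | 0\{b} | (0 | 0\{b}) ⊢ deadlocked
Coarsest stable partition (strong bisimilarity classes):
  B0 = {m0, n0}
  B1 = {m1, n1}
m0 ∈ B0, n0 ∈ B0 → same block
Bisimilar ⇒ trace-equivalent.

traces(P) = traces(Q)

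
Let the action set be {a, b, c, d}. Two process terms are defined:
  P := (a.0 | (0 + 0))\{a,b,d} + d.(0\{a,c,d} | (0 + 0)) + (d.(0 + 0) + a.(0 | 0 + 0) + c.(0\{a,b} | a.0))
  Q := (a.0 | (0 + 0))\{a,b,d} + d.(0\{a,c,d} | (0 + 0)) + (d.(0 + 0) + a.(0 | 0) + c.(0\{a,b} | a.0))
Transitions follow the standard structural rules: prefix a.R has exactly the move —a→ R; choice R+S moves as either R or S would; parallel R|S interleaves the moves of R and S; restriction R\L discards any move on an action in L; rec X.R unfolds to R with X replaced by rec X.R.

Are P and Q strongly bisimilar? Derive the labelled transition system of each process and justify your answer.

bisimilar

Reachable graph of P (6 states):
  p0 = (a.0 | (0 + 0))\{a,b,d} + d.(0\{a,c,d} | (0 + 0)) + (d.(0 + 0) + a.(0 | 0 + 0) + c.(0\{a,b} | a.0)) :: —a→ p1, —c→ p2, —d→ p3, —d→ p4
  p1 = 0 | 0 + 0 :: stopped
  p2 = 0\{a,b} | a.0 :: —a→ p5
  p3 = 0 + 0 :: stopped
  p4 = 0\{a,c,d} | (0 + 0) :: stopped
  p5 = 0\{a,b} | 0 :: stopped
Reachable graph of Q (6 states):
  q0 = (a.0 | (0 + 0))\{a,b,d} + d.(0\{a,c,d} | (0 + 0)) + (d.(0 + 0) + a.(0 | 0) + c.(0\{a,b} | a.0)) :: —a→ q1, —c→ q2, —d→ q3, —d→ q4
  q1 = 0 | 0 :: stopped
  q2 = 0\{a,b} | a.0 :: —a→ q5
  q3 = 0 + 0 :: stopped
  q4 = 0\{a,c,d} | (0 + 0) :: stopped
  q5 = 0\{a,b} | 0 :: stopped
Bisimilarity quotient blocks:
  B0 = {p0, q0}
  B1 = {p1, p3, p4, p5, q1, q3, q4, q5}
  B2 = {p2, q2}
p0 ∈ B0, q0 ∈ B0 → same block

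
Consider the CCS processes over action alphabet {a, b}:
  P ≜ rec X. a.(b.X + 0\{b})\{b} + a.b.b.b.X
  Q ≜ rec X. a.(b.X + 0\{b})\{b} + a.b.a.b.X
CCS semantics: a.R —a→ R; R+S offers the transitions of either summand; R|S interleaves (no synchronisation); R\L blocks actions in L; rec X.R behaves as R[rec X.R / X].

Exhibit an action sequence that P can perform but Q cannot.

abb

P's transition system — 5 states:
  m0 = rec X. a.(b.X + 0\{b})\{b} + a.b.b.b.X :: =a=> m1, =a=> m2
  m1 = (b.(rec X. a.(b.X + 0\{b})\{b} + a.b.b.b.X) + 0\{b})\{b} :: deadlocked
  m2 = b.b.b.(rec X. a.(b.X + 0\{b})\{b} + a.b.b.b.X) :: =b=> m3
  m3 = b.b.(rec X. a.(b.X + 0\{b})\{b} + a.b.b.b.X) :: =b=> m4
  m4 = b.(rec X. a.(b.X + 0\{b})\{b} + a.b.b.b.X) :: =b=> m0
Q's transition system — 5 states:
  n0 = rec X. a.(b.X + 0\{b})\{b} + a.b.a.b.X :: =a=> n1, =a=> n2
  n1 = (b.(rec X. a.(b.X + 0\{b})\{b} + a.b.a.b.X) + 0\{b})\{b} :: deadlocked
  n2 = b.a.b.(rec X. a.(b.X + 0\{b})\{b} + a.b.a.b.X) :: =b=> n3
  n3 = a.b.(rec X. a.(b.X + 0\{b})\{b} + a.b.a.b.X) :: =a=> n4
  n4 = b.(rec X. a.(b.X + 0\{b})\{b} + a.b.a.b.X) :: =b=> n0
Run σ = ⟨abb⟩ on P: start {m0}
  step 1 (a): {m1, m2}
  step 2 (b): {m3}
  step 3 (b): {m4}
  ✓ P
Run σ = ⟨abb⟩ on Q: start {n0}
  step 1 (a): {n1, n2}
  step 2 (b): {n3}
  step 3 (b): ∅  — Q cannot continue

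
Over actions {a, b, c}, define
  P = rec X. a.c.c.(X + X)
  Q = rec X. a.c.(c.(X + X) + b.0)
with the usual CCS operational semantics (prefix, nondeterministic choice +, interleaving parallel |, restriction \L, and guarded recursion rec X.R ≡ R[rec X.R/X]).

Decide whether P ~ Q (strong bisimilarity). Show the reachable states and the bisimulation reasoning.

Reachable graph of P (4 states):
  u0 = rec X. a.c.c.(X + X) has moves ··a··> u1
  u1 = c.c.((rec X. a.c.c.(X + X)) + (rec X. a.c.c.(X + X))) has moves ··c··> u2
  u2 = c.((rec X. a.c.c.(X + X)) + (rec X. a.c.c.(X + X))) has moves ··c··> u3
  u3 = (rec X. a.c.c.(X + X)) + (rec X. a.c.c.(X + X)) has moves ··a··> u1
Reachable graph of Q (5 states):
  v0 = rec X. a.c.(c.(X + X) + b.0) has moves ··a··> v1
  v1 = c.(c.((rec X. a.c.(c.(X + X) + b.0)) + (rec X. a.c.(c.(X + X) + b.0))) + b.0) has moves ··c··> v2
  v2 = c.((rec X. a.c.(c.(X + X) + b.0)) + (rec X. a.c.(c.(X + X) + b.0))) + b.0 has moves ··b··> v3, ··c··> v4
  v3 = 0 has moves ·
  v4 = (rec X. a.c.(c.(X + X) + b.0)) + (rec X. a.c.(c.(X + X) + b.0)) has moves ··a··> v1
Coarsest stable partition (strong bisimilarity classes):
  B0 = {u0, u3}
  B1 = {u1}
  B2 = {u2}
  B3 = {v0, v4}
  B4 = {v1}
  B5 = {v2}
  B6 = {v3}
u0 ∈ B0, v0 ∈ B3 → different blocks

not bisimilar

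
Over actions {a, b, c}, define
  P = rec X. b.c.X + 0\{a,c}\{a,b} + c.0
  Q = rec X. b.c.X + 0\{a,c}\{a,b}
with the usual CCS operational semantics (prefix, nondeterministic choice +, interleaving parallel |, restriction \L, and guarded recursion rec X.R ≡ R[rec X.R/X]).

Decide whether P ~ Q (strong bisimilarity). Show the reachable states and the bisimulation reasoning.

P's transition system — 3 states:
  p0 = rec X. b.c.X + 0\{a,c}\{a,b} + c.0 ⊢ --b--▸ p1, --c--▸ p2
  p1 = c.(rec X. b.c.X + 0\{a,c}\{a,b} + c.0) ⊢ --c--▸ p0
  p2 = 0 ⊢ ·
Q's transition system — 2 states:
  q0 = rec X. b.c.X + 0\{a,c}\{a,b} ⊢ --b--▸ q1
  q1 = c.(rec X. b.c.X + 0\{a,c}\{a,b}) ⊢ --c--▸ q0
Coarsest stable partition (strong bisimilarity classes):
  B0 = {p0}
  B1 = {p1}
  B2 = {p2}
  B3 = {q0}
  B4 = {q1}
p0 ∈ B0, q0 ∈ B3 → different blocks

NO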